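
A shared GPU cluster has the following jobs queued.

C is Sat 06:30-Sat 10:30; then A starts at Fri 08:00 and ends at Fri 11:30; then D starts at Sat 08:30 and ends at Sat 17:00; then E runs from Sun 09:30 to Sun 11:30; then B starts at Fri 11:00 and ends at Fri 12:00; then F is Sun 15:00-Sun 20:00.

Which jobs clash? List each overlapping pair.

A & B, C & D

Sorted by start: A, B, C, D, E, F.
B starts before A ends → A and B overlap.
C starts after A ends — done with A.
C starts after B ends — done with B.
D starts before C ends → C and D overlap.
E starts after C ends — done with C.
E starts after D ends — done with D.
F starts after E ends.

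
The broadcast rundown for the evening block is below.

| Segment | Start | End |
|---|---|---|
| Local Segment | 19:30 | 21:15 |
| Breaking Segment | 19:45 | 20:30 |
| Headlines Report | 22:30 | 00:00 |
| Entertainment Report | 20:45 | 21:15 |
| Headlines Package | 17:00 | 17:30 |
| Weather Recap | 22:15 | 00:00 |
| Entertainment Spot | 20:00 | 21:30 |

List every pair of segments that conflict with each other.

Sorted by start: Headlines Package, Local Segment, Breaking Segment, Entertainment Spot, Entertainment Report, Weather Recap, Headlines Report.
Local Segment starts after Headlines Package ends, so Headlines Package has no further overlaps.
Breaking Segment starts before Local Segment ends → Local Segment and Breaking Segment overlap.
Entertainment Spot starts before Local Segment ends → Local Segment and Entertainment Spot overlap.
Entertainment Report starts before Local Segment ends → Local Segment and Entertainment Report overlap.
Weather Recap starts after Local Segment ends, so Local Segment has no further overlaps.
Entertainment Spot starts before Breaking Segment ends → Breaking Segment and Entertainment Spot overlap.
Entertainment Report starts after Breaking Segment ends, so Breaking Segment has no further overlaps.
Entertainment Report starts before Entertainment Spot ends → Entertainment Spot and Entertainment Report overlap.
Weather Recap starts after Entertainment Spot ends, so Entertainment Spot has no further overlaps.
Weather Recap starts after Entertainment Report ends, so Entertainment Report has no further overlaps.
Headlines Report starts before Weather Recap ends → Weather Recap and Headlines Report overlap.

Breaking Segment & Entertainment Spot, Breaking Segment & Local Segment, Entertainment Report & Entertainment Spot, Entertainment Report & Local Segment, Entertainment Spot & Local Segment, Headlines Report & Weather Recap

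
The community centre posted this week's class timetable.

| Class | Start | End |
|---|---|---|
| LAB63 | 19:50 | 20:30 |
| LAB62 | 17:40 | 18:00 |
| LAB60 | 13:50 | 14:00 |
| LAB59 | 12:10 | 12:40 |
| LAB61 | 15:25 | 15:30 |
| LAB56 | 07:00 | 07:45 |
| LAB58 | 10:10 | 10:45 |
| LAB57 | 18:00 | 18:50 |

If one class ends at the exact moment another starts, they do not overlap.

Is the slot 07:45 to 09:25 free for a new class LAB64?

LAB56: ends 07:45 at or before LAB64 starts 07:45 → clear.
LAB58: starts 10:10 at or after LAB64 ends 09:25 → clear.
LAB59: starts 12:10 at or after LAB64 ends 09:25 → clear.
LAB60: starts 13:50 at or after LAB64 ends 09:25 → clear.
LAB61: starts 15:25 at or after LAB64 ends 09:25 → clear.
LAB62: starts 17:40 at or after LAB64 ends 09:25 → clear.
LAB57: starts 18:00 at or after LAB64 ends 09:25 → clear.
LAB63: starts 19:50 at or after LAB64 ends 09:25 → clear.

Yes — the slot is free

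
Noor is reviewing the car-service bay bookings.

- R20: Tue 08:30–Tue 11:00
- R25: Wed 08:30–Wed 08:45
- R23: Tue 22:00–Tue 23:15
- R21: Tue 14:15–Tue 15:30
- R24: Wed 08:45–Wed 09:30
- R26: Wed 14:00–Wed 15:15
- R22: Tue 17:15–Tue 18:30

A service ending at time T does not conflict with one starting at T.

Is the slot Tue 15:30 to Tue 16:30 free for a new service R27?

Yes — the slot is free

R20: ends Tue 11:00 at or before R27 starts Tue 15:30 → clear.
R21: ends Tue 15:30 at or before R27 starts Tue 15:30 → clear.
R22: starts Tue 17:15 at or after R27 ends Tue 16:30 → clear.
R23: starts Tue 22:00 at or after R27 ends Tue 16:30 → clear.
R25: starts Wed 08:30 at or after R27 ends Tue 16:30 → clear.
R24: starts Wed 08:45 at or after R27 ends Tue 16:30 → clear.
R26: starts Wed 14:00 at or after R27 ends Tue 16:30 → clear.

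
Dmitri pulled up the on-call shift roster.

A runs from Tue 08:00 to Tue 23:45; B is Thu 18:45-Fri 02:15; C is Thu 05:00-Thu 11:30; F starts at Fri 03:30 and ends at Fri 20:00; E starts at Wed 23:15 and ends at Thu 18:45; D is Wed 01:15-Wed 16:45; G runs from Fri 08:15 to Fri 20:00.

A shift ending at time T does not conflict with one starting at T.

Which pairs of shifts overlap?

C & E, F & G

Two intervals overlap when each starts before the other ends.
Sorted by start: A, D, E, C, B, F, G.
D starts after A ends, so A has no further overlaps.
E starts after D ends, so D has no further overlaps.
C starts before E ends → E and C overlap.
B starts exactly when E ends (back-to-back, no overlap), so E has no further overlaps.
B starts after C ends, so C has no further overlaps.
F starts after B ends, so B has no further overlaps.
G starts before F ends → F and G overlap.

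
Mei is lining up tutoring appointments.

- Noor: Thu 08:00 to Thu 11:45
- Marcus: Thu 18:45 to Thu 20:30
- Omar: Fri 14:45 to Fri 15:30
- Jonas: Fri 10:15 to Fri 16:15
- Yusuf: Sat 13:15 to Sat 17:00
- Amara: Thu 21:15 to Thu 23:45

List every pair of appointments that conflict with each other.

Sorted by start: Noor, Marcus, Amara, Jonas, Omar, Yusuf.
Marcus starts after Noor ends; Noor is clear from here.
Amara starts after Marcus ends; Marcus is clear from here.
Jonas starts after Amara ends; Amara is clear from here.
Omar starts before Jonas ends → Jonas and Omar overlap.
Yusuf starts after Jonas ends.
Yusuf starts after Omar ends.

Jonas & Omar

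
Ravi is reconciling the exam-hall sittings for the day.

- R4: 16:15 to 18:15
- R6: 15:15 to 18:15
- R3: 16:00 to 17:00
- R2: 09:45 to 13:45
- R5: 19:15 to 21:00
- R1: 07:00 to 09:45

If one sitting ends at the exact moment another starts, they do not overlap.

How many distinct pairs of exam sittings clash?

3

Sorted by start: R1, R2, R6, R3, R4, R5.
R2 starts exactly when R1 ends (back-to-back, no overlap), so R1 has no further overlaps.
R6 starts after R2 ends, so R2 has no further overlaps.
R3 starts before R6 ends → R6 and R3 overlap.
R4 starts before R6 ends → R6 and R4 overlap.
R5 starts after R6 ends.
R4 starts before R3 ends → R3 and R4 overlap.
R5 starts after R3 ends.
R5 starts after R4 ends.
Overlapping pairs: R3 & R4, R3 & R6, R4 & R6 — 3 in total.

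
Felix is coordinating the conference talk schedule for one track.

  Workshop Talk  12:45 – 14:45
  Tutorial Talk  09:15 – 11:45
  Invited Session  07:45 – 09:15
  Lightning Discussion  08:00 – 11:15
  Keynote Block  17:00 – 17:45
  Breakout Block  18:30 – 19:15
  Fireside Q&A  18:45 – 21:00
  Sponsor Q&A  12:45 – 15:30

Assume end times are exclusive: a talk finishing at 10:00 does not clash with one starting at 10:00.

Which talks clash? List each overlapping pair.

Sorted by start: Invited Session, Lightning Discussion, Tutorial Talk, Sponsor Q&A, Workshop Talk, Keynote Block, Breakout Block, Fireside Q&A.
Lightning Discussion starts before Invited Session ends → Invited Session and Lightning Discussion overlap.
Tutorial Talk starts exactly when Invited Session ends (back-to-back, no overlap); Invited Session is clear from here.
Tutorial Talk starts before Lightning Discussion ends → Lightning Discussion and Tutorial Talk overlap.
Sponsor Q&A starts after Lightning Discussion ends; Lightning Discussion is clear from here.
Sponsor Q&A starts after Tutorial Talk ends; Tutorial Talk is clear from here.
Workshop Talk starts before Sponsor Q&A ends → Sponsor Q&A and Workshop Talk overlap.
Keynote Block starts after Sponsor Q&A ends; Sponsor Q&A is clear from here.
Keynote Block starts after Workshop Talk ends; Workshop Talk is clear from here.
Breakout Block starts after Keynote Block ends; Keynote Block is clear from here.
Fireside Q&A starts before Breakout Block ends → Breakout Block and Fireside Q&A overlap.

Breakout Block & Fireside Q&A, Invited Session & Lightning Discussion, Lightning Discussion & Tutorial Talk, Sponsor Q&A & Workshop Talk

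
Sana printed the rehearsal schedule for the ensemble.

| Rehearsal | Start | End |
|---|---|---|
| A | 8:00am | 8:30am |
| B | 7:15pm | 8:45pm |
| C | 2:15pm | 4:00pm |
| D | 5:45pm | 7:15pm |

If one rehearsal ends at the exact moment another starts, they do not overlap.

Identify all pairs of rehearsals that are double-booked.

Two intervals overlap when each starts before the other ends.
Sorted by start: A, C, D, B.
C starts after A ends, so A has no further overlaps.
D starts after C ends, so C has no further overlaps.
B starts exactly when D ends (back-to-back, no overlap).

no overlapping pairs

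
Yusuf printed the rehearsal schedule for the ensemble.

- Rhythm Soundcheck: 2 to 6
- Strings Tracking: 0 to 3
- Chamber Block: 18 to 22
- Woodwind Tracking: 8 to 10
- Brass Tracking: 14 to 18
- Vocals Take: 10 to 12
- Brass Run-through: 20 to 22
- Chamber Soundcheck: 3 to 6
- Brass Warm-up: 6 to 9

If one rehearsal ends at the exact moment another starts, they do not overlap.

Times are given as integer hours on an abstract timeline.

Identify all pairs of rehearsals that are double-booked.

Two intervals overlap when each starts before the other ends.
Sorted by start: Strings Tracking, Rhythm Soundcheck, Chamber Soundcheck, Brass Warm-up, Woodwind Tracking, Vocals Take, Brass Tracking, Chamber Block, Brass Run-through.
Rhythm Soundcheck starts before Strings Tracking ends → Strings Tracking and Rhythm Soundcheck overlap.
Chamber Soundcheck starts exactly when Strings Tracking ends (back-to-back, no overlap), so nothing later overlaps Strings Tracking either.
Chamber Soundcheck starts before Rhythm Soundcheck ends → Rhythm Soundcheck and Chamber Soundcheck overlap.
Brass Warm-up starts exactly when Rhythm Soundcheck ends (back-to-back, no overlap), so nothing later overlaps Rhythm Soundcheck either.
Brass Warm-up starts exactly when Chamber Soundcheck ends (back-to-back, no overlap), so nothing later overlaps Chamber Soundcheck either.
Woodwind Tracking starts before Brass Warm-up ends → Brass Warm-up and Woodwind Tracking overlap.
Vocals Take starts after Brass Warm-up ends, so nothing later overlaps Brass Warm-up either.
Vocals Take starts exactly when Woodwind Tracking ends (back-to-back, no overlap), so nothing later overlaps Woodwind Tracking either.
Brass Tracking starts after Vocals Take ends, so nothing later overlaps Vocals Take either.
Chamber Block starts exactly when Brass Tracking ends (back-to-back, no overlap), so nothing later overlaps Brass Tracking either.
Brass Run-through starts before Chamber Block ends → Chamber Block and Brass Run-through overlap.

Brass Run-through & Chamber Block, Brass Warm-up & Woodwind Tracking, Chamber Soundcheck & Rhythm Soundcheck, Rhythm Soundcheck & Strings Tracking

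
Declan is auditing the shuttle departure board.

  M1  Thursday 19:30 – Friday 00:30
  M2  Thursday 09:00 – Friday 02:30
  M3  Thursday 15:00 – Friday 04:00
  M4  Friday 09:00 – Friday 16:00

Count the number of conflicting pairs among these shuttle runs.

3

Sorted by start: M2, M3, M1, M4.
M3 starts before M2 ends → M2 and M3 overlap.
M1 starts before M2 ends → M2 and M1 overlap.
M4 starts after M2 ends.
M1 starts before M3 ends → M3 and M1 overlap.
M4 starts after M3 ends.
M4 starts after M1 ends.
Overlapping pairs: M1 & M2, M1 & M3, M2 & M3 — 3 in total.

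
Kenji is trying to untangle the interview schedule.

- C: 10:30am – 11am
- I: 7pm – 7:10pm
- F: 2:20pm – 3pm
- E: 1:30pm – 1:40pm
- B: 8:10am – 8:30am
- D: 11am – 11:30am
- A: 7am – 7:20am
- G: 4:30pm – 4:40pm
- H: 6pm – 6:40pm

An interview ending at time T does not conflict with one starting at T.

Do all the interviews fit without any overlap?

Check each pair: they overlap iff neither finishes before the other starts.
Sorted by start: A, B, C, D, E, F, G, H, I.
B starts after A ends, so A has no further overlaps.
C starts after B ends, so B has no further overlaps.
D starts exactly when C ends (back-to-back, no overlap), so C has no further overlaps.
E starts after D ends, so D has no further overlaps.
F starts after E ends, so E has no further overlaps.
G starts after F ends, so F has no further overlaps.
H starts after G ends, so G has no further overlaps.
I starts after H ends.
Every pair is clear; the schedule has no overlaps.

Yes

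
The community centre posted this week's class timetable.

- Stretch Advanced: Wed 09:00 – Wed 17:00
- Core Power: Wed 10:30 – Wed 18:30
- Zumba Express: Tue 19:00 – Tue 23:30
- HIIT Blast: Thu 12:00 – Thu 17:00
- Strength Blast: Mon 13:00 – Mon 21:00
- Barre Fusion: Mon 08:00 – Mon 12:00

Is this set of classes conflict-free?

Sorted by start: Barre Fusion, Strength Blast, Zumba Express, Stretch Advanced, Core Power, HIIT Blast.
Strength Blast starts after Barre Fusion ends; Barre Fusion is clear from here.
Zumba Express starts after Strength Blast ends; Strength Blast is clear from here.
Stretch Advanced starts after Zumba Express ends; Zumba Express is clear from here.
Core Power starts before Stretch Advanced ends → Stretch Advanced and Core Power overlap.
That's a conflict, so the schedule is not conflict-free.

No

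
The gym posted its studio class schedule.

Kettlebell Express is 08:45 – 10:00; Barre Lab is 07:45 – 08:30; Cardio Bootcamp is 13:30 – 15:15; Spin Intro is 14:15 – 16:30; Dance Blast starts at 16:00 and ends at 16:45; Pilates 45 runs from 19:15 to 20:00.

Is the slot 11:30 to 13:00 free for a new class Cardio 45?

Barre Lab: ends 08:30 at or before Cardio 45 starts 11:30 → clear.
Kettlebell Express: ends 10:00 at or before Cardio 45 starts 11:30 → clear.
Cardio Bootcamp: starts 13:30 at or after Cardio 45 ends 13:00 → clear.
Spin Intro: starts 14:15 at or after Cardio 45 ends 13:00 → clear.
Dance Blast: starts 16:00 at or after Cardio 45 ends 13:00 → clear.
Pilates 45: starts 19:15 at or after Cardio 45 ends 13:00 → clear.

Yes — the slot is free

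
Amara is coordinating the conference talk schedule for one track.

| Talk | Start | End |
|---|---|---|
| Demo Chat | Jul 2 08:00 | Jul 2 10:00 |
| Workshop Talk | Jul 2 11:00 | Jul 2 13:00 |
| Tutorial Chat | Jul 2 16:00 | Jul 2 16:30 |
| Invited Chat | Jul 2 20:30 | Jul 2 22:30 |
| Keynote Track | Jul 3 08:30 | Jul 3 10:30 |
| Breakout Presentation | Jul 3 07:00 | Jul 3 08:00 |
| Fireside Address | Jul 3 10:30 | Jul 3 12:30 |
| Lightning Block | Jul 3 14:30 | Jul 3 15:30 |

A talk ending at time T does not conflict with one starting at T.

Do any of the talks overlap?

Check each pair: they overlap iff neither finishes before the other starts.
Sorted by start: Demo Chat, Workshop Talk, Tutorial Chat, Invited Chat, Breakout Presentation, Keynote Track, Fireside Address, Lightning Block.
Workshop Talk starts after Demo Chat ends, so nothing later overlaps Demo Chat either.
Tutorial Chat starts after Workshop Talk ends, so nothing later overlaps Workshop Talk either.
Invited Chat starts after Tutorial Chat ends, so nothing later overlaps Tutorial Chat either.
Breakout Presentation starts after Invited Chat ends, so nothing later overlaps Invited Chat either.
Keynote Track starts after Breakout Presentation ends, so nothing later overlaps Breakout Presentation either.
Fireside Address starts exactly when Keynote Track ends (back-to-back, no overlap), so nothing later overlaps Keynote Track either.
Lightning Block starts after Fireside Address ends.
Every pair is clear; the schedule has no overlaps.

No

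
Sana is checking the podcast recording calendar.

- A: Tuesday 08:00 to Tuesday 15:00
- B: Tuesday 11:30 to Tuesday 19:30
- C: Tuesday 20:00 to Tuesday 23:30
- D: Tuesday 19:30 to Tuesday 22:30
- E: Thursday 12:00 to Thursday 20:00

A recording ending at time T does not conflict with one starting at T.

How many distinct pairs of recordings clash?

2

Two intervals overlap when each starts before the other ends.
Sorted by start: A, B, D, C, E.
B starts before A ends → A and B overlap.
D starts after A ends, so A has no further overlaps.
D starts exactly when B ends (back-to-back, no overlap), so B has no further overlaps.
C starts before D ends → D and C overlap.
E starts after D ends.
E starts after C ends.
Overlapping pairs: A & B, C & D — 2 in total.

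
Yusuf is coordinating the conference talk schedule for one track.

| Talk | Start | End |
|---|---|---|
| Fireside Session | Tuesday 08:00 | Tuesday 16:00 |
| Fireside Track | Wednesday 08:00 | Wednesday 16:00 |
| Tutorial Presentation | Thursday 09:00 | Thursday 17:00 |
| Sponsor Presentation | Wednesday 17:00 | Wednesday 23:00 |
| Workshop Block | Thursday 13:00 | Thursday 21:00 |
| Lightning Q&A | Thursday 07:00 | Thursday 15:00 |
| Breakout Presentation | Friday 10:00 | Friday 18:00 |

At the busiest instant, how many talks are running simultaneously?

3

Walk through starts and ends in time order (an end at T is processed before a start at T):
Tuesday 08:00 start Fireside Session → 1
Tuesday 16:00 end Fireside Session → 0
Wednesday 08:00 start Fireside Track → 1
Wednesday 16:00 end Fireside Track → 0
Wednesday 17:00 start Sponsor Presentation → 1
Wednesday 23:00 end Sponsor Presentation → 0
Thursday 07:00 start Lightning Q&A → 1
Thursday 09:00 start Tutorial Presentation → 2
Thursday 13:00 start Workshop Block → 3
Thursday 15:00 end Lightning Q&A → 2
Thursday 17:00 end Tutorial Presentation → 1
Thursday 21:00 end Workshop Block → 0
Friday 10:00 start Breakout Presentation → 1
Friday 18:00 end Breakout Presentation → 0
Peak is 3, at Thursday 13:00 (Lightning Q&A, Tutorial Presentation, Workshop Block).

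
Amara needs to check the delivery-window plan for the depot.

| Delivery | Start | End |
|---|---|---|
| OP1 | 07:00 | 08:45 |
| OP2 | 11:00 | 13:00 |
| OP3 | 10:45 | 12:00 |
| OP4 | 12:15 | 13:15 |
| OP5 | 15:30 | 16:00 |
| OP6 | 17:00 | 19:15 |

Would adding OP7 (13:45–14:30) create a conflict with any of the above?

No — it doesn't clash with anything

OP1: ends 08:45 at or before OP7 starts 13:45 → clear.
OP3: ends 12:00 at or before OP7 starts 13:45 → clear.
OP2: ends 13:00 at or before OP7 starts 13:45 → clear.
OP4: ends 13:15 at or before OP7 starts 13:45 → clear.
OP5: starts 15:30 at or after OP7 ends 14:30 → clear.
OP6: starts 17:00 at or after OP7 ends 14:30 → clear.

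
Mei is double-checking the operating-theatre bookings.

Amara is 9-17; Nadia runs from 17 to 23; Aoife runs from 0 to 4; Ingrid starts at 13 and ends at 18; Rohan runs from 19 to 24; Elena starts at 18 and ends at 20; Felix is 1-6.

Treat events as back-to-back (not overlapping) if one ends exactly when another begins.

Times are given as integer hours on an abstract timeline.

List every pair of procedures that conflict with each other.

Sorted by start: Aoife, Felix, Amara, Ingrid, Nadia, Elena, Rohan.
Felix starts before Aoife ends → Aoife and Felix overlap.
Amara starts after Aoife ends, so nothing later overlaps Aoife either.
Amara starts after Felix ends, so nothing later overlaps Felix either.
Ingrid starts before Amara ends → Amara and Ingrid overlap.
Nadia starts exactly when Amara ends (back-to-back, no overlap), so nothing later overlaps Amara either.
Nadia starts before Ingrid ends → Ingrid and Nadia overlap.
Elena starts exactly when Ingrid ends (back-to-back, no overlap), so nothing later overlaps Ingrid either.
Elena starts before Nadia ends → Nadia and Elena overlap.
Rohan starts before Nadia ends → Nadia and Rohan overlap.
Rohan starts before Elena ends → Elena and Rohan overlap.

Amara & Ingrid, Aoife & Felix, Elena & Nadia, Elena & Rohan, Ingrid & Nadia, Nadia & Rohan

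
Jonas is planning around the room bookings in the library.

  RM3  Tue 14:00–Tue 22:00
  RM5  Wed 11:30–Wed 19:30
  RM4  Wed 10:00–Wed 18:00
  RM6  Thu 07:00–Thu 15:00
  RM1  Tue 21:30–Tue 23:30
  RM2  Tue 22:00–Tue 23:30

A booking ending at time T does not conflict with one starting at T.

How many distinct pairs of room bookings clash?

3

Two intervals overlap when each starts before the other ends.
Sorted by start: RM3, RM1, RM2, RM4, RM5, RM6.
RM1 starts before RM3 ends → RM3 and RM1 overlap.
RM2 starts exactly when RM3 ends (back-to-back, no overlap); RM3 is clear from here.
RM2 starts before RM1 ends → RM1 and RM2 overlap.
RM4 starts after RM1 ends; RM1 is clear from here.
RM4 starts after RM2 ends; RM2 is clear from here.
RM5 starts before RM4 ends → RM4 and RM5 overlap.
RM6 starts after RM4 ends.
RM6 starts after RM5 ends.
Overlapping pairs: RM1 & RM2, RM1 & RM3, RM4 & RM5 — 3 in total.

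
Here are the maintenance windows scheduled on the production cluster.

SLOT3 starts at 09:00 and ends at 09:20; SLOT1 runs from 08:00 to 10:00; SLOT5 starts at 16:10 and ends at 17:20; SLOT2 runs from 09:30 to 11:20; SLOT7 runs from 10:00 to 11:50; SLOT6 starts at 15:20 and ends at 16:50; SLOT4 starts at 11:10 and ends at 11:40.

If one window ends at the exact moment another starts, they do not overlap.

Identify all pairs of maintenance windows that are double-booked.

Sorted by start: SLOT1, SLOT3, SLOT2, SLOT7, SLOT4, SLOT6, SLOT5.
SLOT3 starts before SLOT1 ends → SLOT1 and SLOT3 overlap.
SLOT2 starts before SLOT1 ends → SLOT1 and SLOT2 overlap.
SLOT7 starts exactly when SLOT1 ends (back-to-back, no overlap), so SLOT1 has no further overlaps.
SLOT2 starts after SLOT3 ends, so SLOT3 has no further overlaps.
SLOT7 starts before SLOT2 ends → SLOT2 and SLOT7 overlap.
SLOT4 starts before SLOT2 ends → SLOT2 and SLOT4 overlap.
SLOT6 starts after SLOT2 ends, so SLOT2 has no further overlaps.
SLOT4 starts before SLOT7 ends → SLOT7 and SLOT4 overlap.
SLOT6 starts after SLOT7 ends, so SLOT7 has no further overlaps.
SLOT6 starts after SLOT4 ends, so SLOT4 has no further overlaps.
SLOT5 starts before SLOT6 ends → SLOT6 and SLOT5 overlap.

SLOT1 & SLOT2, SLOT1 & SLOT3, SLOT2 & SLOT4, SLOT2 & SLOT7, SLOT4 & SLOT7, SLOT5 & SLOT6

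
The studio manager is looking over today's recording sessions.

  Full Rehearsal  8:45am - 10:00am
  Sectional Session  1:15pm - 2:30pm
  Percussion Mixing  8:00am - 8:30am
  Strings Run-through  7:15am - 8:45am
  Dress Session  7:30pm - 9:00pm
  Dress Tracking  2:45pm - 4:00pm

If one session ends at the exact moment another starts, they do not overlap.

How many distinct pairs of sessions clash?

Check each pair: they overlap iff neither finishes before the other starts.
Sorted by start: Strings Run-through, Percussion Mixing, Full Rehearsal, Sectional Session, Dress Tracking, Dress Session.
Percussion Mixing starts before Strings Run-through ends → Strings Run-through and Percussion Mixing overlap.
Full Rehearsal starts exactly when Strings Run-through ends (back-to-back, no overlap); Strings Run-through is clear from here.
Full Rehearsal starts after Percussion Mixing ends; Percussion Mixing is clear from here.
Sectional Session starts after Full Rehearsal ends; Full Rehearsal is clear from here.
Dress Tracking starts after Sectional Session ends; Sectional Session is clear from here.
Dress Session starts after Dress Tracking ends.
Overlapping pairs: Percussion Mixing & Strings Run-through — 1 in total.

1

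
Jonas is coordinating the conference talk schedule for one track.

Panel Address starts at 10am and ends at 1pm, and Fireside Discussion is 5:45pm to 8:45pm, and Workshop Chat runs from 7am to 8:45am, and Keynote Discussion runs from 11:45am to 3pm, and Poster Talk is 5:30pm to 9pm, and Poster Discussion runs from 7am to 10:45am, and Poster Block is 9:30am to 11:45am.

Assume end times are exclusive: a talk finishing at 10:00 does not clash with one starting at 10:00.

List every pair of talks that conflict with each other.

Sorted by start: Poster Discussion, Workshop Chat, Poster Block, Panel Address, Keynote Discussion, Poster Talk, Fireside Discussion.
Workshop Chat starts before Poster Discussion ends → Poster Discussion and Workshop Chat overlap.
Poster Block starts before Poster Discussion ends → Poster Discussion and Poster Block overlap.
Panel Address starts before Poster Discussion ends → Poster Discussion and Panel Address overlap.
Keynote Discussion starts after Poster Discussion ends — done with Poster Discussion.
Poster Block starts after Workshop Chat ends — done with Workshop Chat.
Panel Address starts before Poster Block ends → Poster Block and Panel Address overlap.
Keynote Discussion starts exactly when Poster Block ends (back-to-back, no overlap) — done with Poster Block.
Keynote Discussion starts before Panel Address ends → Panel Address and Keynote Discussion overlap.
Poster Talk starts after Panel Address ends — done with Panel Address.
Poster Talk starts after Keynote Discussion ends — done with Keynote Discussion.
Fireside Discussion starts before Poster Talk ends → Poster Talk and Fireside Discussion overlap.

Fireside Discussion & Poster Talk, Keynote Discussion & Panel Address, Panel Address & Poster Block, Panel Address & Poster Discussion, Poster Block & Poster Discussion, Poster Discussion & Workshop Chat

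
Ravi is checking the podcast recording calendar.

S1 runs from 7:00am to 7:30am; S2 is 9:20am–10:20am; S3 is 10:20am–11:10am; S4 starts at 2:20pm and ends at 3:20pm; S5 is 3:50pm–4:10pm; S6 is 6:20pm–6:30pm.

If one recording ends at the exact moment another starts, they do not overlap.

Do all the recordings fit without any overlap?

Yes

Sorted by start: S1, S2, S3, S4, S5, S6.
S2 starts after S1 ends, so nothing later overlaps S1 either.
S3 starts exactly when S2 ends (back-to-back, no overlap), so nothing later overlaps S2 either.
S4 starts after S3 ends, so nothing later overlaps S3 either.
S5 starts after S4 ends, so nothing later overlaps S4 either.
S6 starts after S5 ends.
Every pair is clear; the schedule has no overlaps.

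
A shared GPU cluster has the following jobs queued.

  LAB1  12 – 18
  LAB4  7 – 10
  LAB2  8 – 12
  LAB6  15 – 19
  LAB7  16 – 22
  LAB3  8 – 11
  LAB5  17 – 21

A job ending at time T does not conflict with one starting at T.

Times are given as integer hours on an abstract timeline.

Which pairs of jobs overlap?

LAB1 & LAB5, LAB1 & LAB6, LAB1 & LAB7, LAB2 & LAB3, LAB2 & LAB4, LAB3 & LAB4, LAB5 & LAB6, LAB5 & LAB7, LAB6 & LAB7

Sorted by start: LAB4, LAB2, LAB3, LAB1, LAB6, LAB7, LAB5.
LAB2 starts before LAB4 ends → LAB4 and LAB2 overlap.
LAB3 starts before LAB4 ends → LAB4 and LAB3 overlap.
LAB1 starts after LAB4 ends — done with LAB4.
LAB3 starts before LAB2 ends → LAB2 and LAB3 overlap.
LAB1 starts exactly when LAB2 ends (back-to-back, no overlap) — done with LAB2.
LAB1 starts after LAB3 ends — done with LAB3.
LAB6 starts before LAB1 ends → LAB1 and LAB6 overlap.
LAB7 starts before LAB1 ends → LAB1 and LAB7 overlap.
LAB5 starts before LAB1 ends → LAB1 and LAB5 overlap.
LAB7 starts before LAB6 ends → LAB6 and LAB7 overlap.
LAB5 starts before LAB6 ends → LAB6 and LAB5 overlap.
LAB5 starts before LAB7 ends → LAB7 and LAB5 overlap.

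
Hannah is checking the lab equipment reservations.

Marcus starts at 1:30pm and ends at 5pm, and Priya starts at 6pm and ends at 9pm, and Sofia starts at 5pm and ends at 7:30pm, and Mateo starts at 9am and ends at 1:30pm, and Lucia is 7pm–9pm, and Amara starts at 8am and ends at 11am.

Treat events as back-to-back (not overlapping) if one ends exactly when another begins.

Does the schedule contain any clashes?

Sorted by start: Amara, Mateo, Marcus, Sofia, Priya, Lucia.
Mateo starts before Amara ends → Amara and Mateo overlap.
That's a conflict, so the schedule is not conflict-free.

Yes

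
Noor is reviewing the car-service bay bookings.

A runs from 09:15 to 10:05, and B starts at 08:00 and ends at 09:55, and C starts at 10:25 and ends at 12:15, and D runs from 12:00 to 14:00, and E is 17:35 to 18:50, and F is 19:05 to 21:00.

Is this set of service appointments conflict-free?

Check each pair: they overlap iff neither finishes before the other starts.
Sorted by start: B, A, C, D, E, F.
A starts before B ends → B and A overlap.
That's a conflict, so the schedule is not conflict-free.

No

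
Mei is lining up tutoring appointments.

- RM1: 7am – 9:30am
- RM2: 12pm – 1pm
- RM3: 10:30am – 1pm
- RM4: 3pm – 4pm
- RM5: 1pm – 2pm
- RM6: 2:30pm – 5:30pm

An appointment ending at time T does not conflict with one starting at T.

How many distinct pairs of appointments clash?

Check each pair: they overlap iff neither finishes before the other starts.
Sorted by start: RM1, RM3, RM2, RM5, RM6, RM4.
RM3 starts after RM1 ends, so nothing later overlaps RM1 either.
RM2 starts before RM3 ends → RM3 and RM2 overlap.
RM5 starts exactly when RM3 ends (back-to-back, no overlap), so nothing later overlaps RM3 either.
RM5 starts exactly when RM2 ends (back-to-back, no overlap), so nothing later overlaps RM2 either.
RM6 starts after RM5 ends, so nothing later overlaps RM5 either.
RM4 starts before RM6 ends → RM6 and RM4 overlap.
Overlapping pairs: RM2 & RM3, RM4 & RM6 — 2 in total.

2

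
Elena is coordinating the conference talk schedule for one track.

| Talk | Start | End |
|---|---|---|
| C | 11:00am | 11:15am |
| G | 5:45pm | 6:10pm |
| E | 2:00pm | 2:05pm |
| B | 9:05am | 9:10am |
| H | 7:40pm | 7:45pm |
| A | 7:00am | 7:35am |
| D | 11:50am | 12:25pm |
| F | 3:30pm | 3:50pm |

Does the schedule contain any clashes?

Sorted by start: A, B, C, D, E, F, G, H.
B starts after A ends — done with A.
C starts after B ends — done with B.
D starts after C ends — done with C.
E starts after D ends — done with D.
F starts after E ends — done with E.
G starts after F ends — done with F.
H starts after G ends.
Every pair is clear; the schedule has no overlaps.

No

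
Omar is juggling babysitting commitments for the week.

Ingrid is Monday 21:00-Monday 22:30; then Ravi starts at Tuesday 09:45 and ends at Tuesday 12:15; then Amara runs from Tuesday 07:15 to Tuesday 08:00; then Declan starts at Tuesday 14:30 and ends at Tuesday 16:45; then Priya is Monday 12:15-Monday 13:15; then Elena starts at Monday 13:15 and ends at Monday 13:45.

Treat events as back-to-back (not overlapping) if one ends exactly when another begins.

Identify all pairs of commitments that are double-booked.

Sorted by start: Priya, Elena, Ingrid, Amara, Ravi, Declan.
Elena starts exactly when Priya ends (back-to-back, no overlap) — done with Priya.
Ingrid starts after Elena ends — done with Elena.
Amara starts after Ingrid ends — done with Ingrid.
Ravi starts after Amara ends — done with Amara.
Declan starts after Ravi ends.

none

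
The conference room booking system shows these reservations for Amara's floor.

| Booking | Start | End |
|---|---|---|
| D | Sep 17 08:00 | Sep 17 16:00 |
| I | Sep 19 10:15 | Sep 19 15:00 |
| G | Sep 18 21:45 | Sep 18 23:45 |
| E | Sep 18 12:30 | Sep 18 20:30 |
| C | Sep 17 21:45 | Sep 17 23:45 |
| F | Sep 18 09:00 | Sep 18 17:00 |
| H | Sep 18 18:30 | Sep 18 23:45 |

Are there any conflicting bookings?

Sorted by start: D, C, F, E, H, G, I.
C starts after D ends, so nothing later overlaps D either.
F starts after C ends, so nothing later overlaps C either.
E starts before F ends → F and E overlap.
That's a conflict, so the schedule is not conflict-free.

Yes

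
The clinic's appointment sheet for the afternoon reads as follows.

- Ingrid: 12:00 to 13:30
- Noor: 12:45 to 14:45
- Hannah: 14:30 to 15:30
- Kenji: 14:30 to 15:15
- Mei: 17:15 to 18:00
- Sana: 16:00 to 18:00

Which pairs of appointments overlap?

Two intervals overlap when each starts before the other ends.
Sorted by start: Ingrid, Noor, Hannah, Kenji, Sana, Mei.
Noor starts before Ingrid ends → Ingrid and Noor overlap.
Hannah starts after Ingrid ends, so Ingrid has no further overlaps.
Hannah starts before Noor ends → Noor and Hannah overlap.
Kenji starts before Noor ends → Noor and Kenji overlap.
Sana starts after Noor ends, so Noor has no further overlaps.
Kenji starts before Hannah ends → Hannah and Kenji overlap.
Sana starts after Hannah ends, so Hannah has no further overlaps.
Sana starts after Kenji ends, so Kenji has no further overlaps.
Mei starts before Sana ends → Sana and Mei overlap.

Hannah & Kenji, Hannah & Noor, Ingrid & Noor, Kenji & Noor, Mei & Sana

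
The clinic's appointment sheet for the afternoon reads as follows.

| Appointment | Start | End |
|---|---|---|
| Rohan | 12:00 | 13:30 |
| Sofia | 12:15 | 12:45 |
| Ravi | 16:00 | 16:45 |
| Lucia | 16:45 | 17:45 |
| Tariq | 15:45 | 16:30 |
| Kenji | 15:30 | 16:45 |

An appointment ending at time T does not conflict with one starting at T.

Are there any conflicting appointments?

Yes

Sorted by start: Rohan, Sofia, Kenji, Tariq, Ravi, Lucia.
Sofia starts before Rohan ends → Rohan and Sofia overlap.
That's a conflict, so the schedule is not conflict-free.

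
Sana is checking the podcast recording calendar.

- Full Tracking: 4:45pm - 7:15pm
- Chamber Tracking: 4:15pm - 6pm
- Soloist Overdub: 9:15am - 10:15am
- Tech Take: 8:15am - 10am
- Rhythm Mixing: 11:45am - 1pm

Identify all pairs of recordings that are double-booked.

Chamber Tracking & Full Tracking, Soloist Overdub & Tech Take

Sorted by start: Tech Take, Soloist Overdub, Rhythm Mixing, Chamber Tracking, Full Tracking.
Soloist Overdub starts before Tech Take ends → Tech Take and Soloist Overdub overlap.
Rhythm Mixing starts after Tech Take ends — done with Tech Take.
Rhythm Mixing starts after Soloist Overdub ends — done with Soloist Overdub.
Chamber Tracking starts after Rhythm Mixing ends — done with Rhythm Mixing.
Full Tracking starts before Chamber Tracking ends → Chamber Tracking and Full Tracking overlap.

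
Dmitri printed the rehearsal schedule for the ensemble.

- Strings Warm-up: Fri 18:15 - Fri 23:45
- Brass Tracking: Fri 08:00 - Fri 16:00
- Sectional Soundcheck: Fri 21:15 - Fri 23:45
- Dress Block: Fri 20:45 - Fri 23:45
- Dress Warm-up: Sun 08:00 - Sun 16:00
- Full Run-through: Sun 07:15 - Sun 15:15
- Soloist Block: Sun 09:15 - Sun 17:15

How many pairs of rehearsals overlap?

6

Sorted by start: Brass Tracking, Strings Warm-up, Dress Block, Sectional Soundcheck, Full Run-through, Dress Warm-up, Soloist Block.
Strings Warm-up starts after Brass Tracking ends — done with Brass Tracking.
Dress Block starts before Strings Warm-up ends → Strings Warm-up and Dress Block overlap.
Sectional Soundcheck starts before Strings Warm-up ends → Strings Warm-up and Sectional Soundcheck overlap.
Full Run-through starts after Strings Warm-up ends — done with Strings Warm-up.
Sectional Soundcheck starts before Dress Block ends → Dress Block and Sectional Soundcheck overlap.
Full Run-through starts after Dress Block ends — done with Dress Block.
Full Run-through starts after Sectional Soundcheck ends — done with Sectional Soundcheck.
Dress Warm-up starts before Full Run-through ends → Full Run-through and Dress Warm-up overlap.
Soloist Block starts before Full Run-through ends → Full Run-through and Soloist Block overlap.
Soloist Block starts before Dress Warm-up ends → Dress Warm-up and Soloist Block overlap.
Overlapping pairs: Dress Block & Sectional Soundcheck, Dress Block & Strings Warm-up, Dress Warm-up & Full Run-through, Dress Warm-up & Soloist Block, Full Run-through & Soloist Block, Sectional Soundcheck & Strings Warm-up — 6 in total.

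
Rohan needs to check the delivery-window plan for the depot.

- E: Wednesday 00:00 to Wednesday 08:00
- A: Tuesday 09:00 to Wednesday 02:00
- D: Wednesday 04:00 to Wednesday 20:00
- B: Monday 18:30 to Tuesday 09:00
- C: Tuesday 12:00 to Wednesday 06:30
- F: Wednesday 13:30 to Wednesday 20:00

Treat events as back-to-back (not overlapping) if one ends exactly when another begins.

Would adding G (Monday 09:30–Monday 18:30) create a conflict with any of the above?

B: starts Monday 18:30 at or after G ends Monday 18:30 → clear.
A: starts Tuesday 09:00 at or after G ends Monday 18:30 → clear.
C: starts Tuesday 12:00 at or after G ends Monday 18:30 → clear.
E: starts Wednesday 00:00 at or after G ends Monday 18:30 → clear.
D: starts Wednesday 04:00 at or after G ends Monday 18:30 → clear.
F: starts Wednesday 13:30 at or after G ends Monday 18:30 → clear.

No — it doesn't clash with anything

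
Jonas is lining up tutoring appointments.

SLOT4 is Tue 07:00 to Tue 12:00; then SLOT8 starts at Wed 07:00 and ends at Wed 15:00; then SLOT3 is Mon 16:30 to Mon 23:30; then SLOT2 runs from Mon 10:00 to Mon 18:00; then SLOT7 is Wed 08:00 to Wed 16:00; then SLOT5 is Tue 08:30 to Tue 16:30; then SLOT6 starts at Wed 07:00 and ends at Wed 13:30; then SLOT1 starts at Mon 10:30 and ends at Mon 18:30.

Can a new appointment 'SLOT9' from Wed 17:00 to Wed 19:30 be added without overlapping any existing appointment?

Yes — the slot is free

SLOT2: ends Mon 18:00 at or before SLOT9 starts Wed 17:00 → clear.
SLOT1: ends Mon 18:30 at or before SLOT9 starts Wed 17:00 → clear.
SLOT3: ends Mon 23:30 at or before SLOT9 starts Wed 17:00 → clear.
SLOT4: ends Tue 12:00 at or before SLOT9 starts Wed 17:00 → clear.
SLOT5: ends Tue 16:30 at or before SLOT9 starts Wed 17:00 → clear.
SLOT6: ends Wed 13:30 at or before SLOT9 starts Wed 17:00 → clear.
SLOT8: ends Wed 15:00 at or before SLOT9 starts Wed 17:00 → clear.
SLOT7: ends Wed 16:00 at or before SLOT9 starts Wed 17:00 → clear.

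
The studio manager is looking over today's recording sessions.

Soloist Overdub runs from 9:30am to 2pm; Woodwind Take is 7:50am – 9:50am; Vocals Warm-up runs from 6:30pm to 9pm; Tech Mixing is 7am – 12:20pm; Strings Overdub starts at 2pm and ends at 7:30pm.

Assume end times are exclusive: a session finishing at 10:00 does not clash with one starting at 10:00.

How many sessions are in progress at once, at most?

3

Sort all start/end points and keep a running count:
7am start Tech Mixing → 1
7:50am start Woodwind Take → 2
9:30am start Soloist Overdub → 3
9:50am end Woodwind Take → 2
12:20pm end Tech Mixing → 1
2pm end Soloist Overdub → 0
2pm start Strings Overdub → 1
6:30pm start Vocals Warm-up → 2
7:30pm end Strings Overdub → 1
9pm end Vocals Warm-up → 0
Peak is 3, at 9:30am (Soloist Overdub, Tech Mixing, Woodwind Take).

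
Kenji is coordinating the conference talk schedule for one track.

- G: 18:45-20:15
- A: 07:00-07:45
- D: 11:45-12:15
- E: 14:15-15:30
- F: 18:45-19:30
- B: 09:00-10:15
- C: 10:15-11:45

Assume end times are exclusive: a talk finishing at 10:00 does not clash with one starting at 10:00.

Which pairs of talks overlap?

Sorted by start: A, B, C, D, E, F, G.
B starts after A ends, so nothing later overlaps A either.
C starts exactly when B ends (back-to-back, no overlap), so nothing later overlaps B either.
D starts exactly when C ends (back-to-back, no overlap), so nothing later overlaps C either.
E starts after D ends, so nothing later overlaps D either.
F starts after E ends, so nothing later overlaps E either.
G starts before F ends → F and G overlap.

F & G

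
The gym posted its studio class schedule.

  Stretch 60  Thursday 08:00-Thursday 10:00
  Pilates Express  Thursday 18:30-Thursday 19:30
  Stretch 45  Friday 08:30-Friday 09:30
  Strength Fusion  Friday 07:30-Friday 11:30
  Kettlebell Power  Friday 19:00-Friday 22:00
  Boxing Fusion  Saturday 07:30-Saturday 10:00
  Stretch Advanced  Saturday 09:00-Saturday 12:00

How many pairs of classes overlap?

Sorted by start: Stretch 60, Pilates Express, Strength Fusion, Stretch 45, Kettlebell Power, Boxing Fusion, Stretch Advanced.
Pilates Express starts after Stretch 60 ends, so nothing later overlaps Stretch 60 either.
Strength Fusion starts after Pilates Express ends, so nothing later overlaps Pilates Express either.
Stretch 45 starts before Strength Fusion ends → Strength Fusion and Stretch 45 overlap.
Kettlebell Power starts after Strength Fusion ends, so nothing later overlaps Strength Fusion either.
Kettlebell Power starts after Stretch 45 ends, so nothing later overlaps Stretch 45 either.
Boxing Fusion starts after Kettlebell Power ends, so nothing later overlaps Kettlebell Power either.
Stretch Advanced starts before Boxing Fusion ends → Boxing Fusion and Stretch Advanced overlap.
Overlapping pairs: Boxing Fusion & Stretch Advanced, Strength Fusion & Stretch 45 — 2 in total.

2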